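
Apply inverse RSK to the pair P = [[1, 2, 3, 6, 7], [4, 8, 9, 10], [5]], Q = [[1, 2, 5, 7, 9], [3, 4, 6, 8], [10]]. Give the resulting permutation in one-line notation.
Reverse the RSK construction: for i from n down to 1, find the cell of Q containing i, remove the entry at that cell from P, and reverse-bump it up through P; the value ejected from row 1 is w(i).

Step i=10: Q has 10 at row 3, column 1; remove 5 from row 3 of P and reverse-bump: 5 enters row 2 and ejects 4; 4 enters row 1 and ejects 3. So w(10) = 3. P is now [[1, 2, 4, 6, 7], [5, 8, 9, 10]].
Step i=9: Q has 9 at row 1, column 5; remove that cell from P, ejecting 7. So w(9) = 7. P is now [[1, 2, 4, 6], [5, 8, 9, 10]].
Step i=8: Q has 8 at row 2, column 4; remove 10 from row 2 of P and reverse-bump: 10 enters row 1 and ejects 6. So w(8) = 6. P is now [[1, 2, 4, 10], [5, 8, 9]].
Step i=7: Q has 7 at row 1, column 4; remove that cell from P, ejecting 10. So w(7) = 10. P is now [[1, 2, 4], [5, 8, 9]].
Step i=6: Q has 6 at row 2, column 3; remove 9 from row 2 of P and reverse-bump: 9 enters row 1 and ejects 4. So w(6) = 4. P is now [[1, 2, 9], [5, 8]].
Step i=5: Q has 5 at row 1, column 3; remove that cell from P, ejecting 9. So w(5) = 9. P is now [[1, 2], [5, 8]].
Step i=4: Q has 4 at row 2, column 2; remove 8 from row 2 of P and reverse-bump: 8 enters row 1 and ejects 2. So w(4) = 2. P is now [[1, 8], [5]].
Step i=3: Q has 3 at row 2, column 1; remove 5 from row 2 of P and reverse-bump: 5 enters row 1 and ejects 1. So w(3) = 1. P is now [[5, 8]].
Step i=2: Q has 2 at row 1, column 2; remove that cell from P, ejecting 8. So w(2) = 8. P is now [[5]].
Step i=1: Q has 1 at row 1, column 1; remove that cell from P, ejecting 5. So w(1) = 5. P is now [].

So w = 5 8 1 2 9 4 10 6 7 3.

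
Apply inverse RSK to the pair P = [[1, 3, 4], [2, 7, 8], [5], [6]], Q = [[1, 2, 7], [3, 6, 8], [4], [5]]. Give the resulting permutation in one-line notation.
6 7 5 2 1 3 8 4

Reverse the RSK construction: for i from n down to 1, find the cell of Q containing i, remove the entry at that cell from P, and reverse-bump it up through P; the value ejected from row 1 is w(i).

Step i=8: Q has 8 at row 2, column 3; remove 8 from row 2 of P and reverse-bump: 8 enters row 1 and ejects 4. So w(8) = 4. P is now [[1, 3, 8], [2, 7], [5], [6]].
Step i=7: Q has 7 at row 1, column 3; remove that cell from P, ejecting 8. So w(7) = 8. P is now [[1, 3], [2, 7], [5], [6]].
Step i=6: Q has 6 at row 2, column 2; remove 7 from row 2 of P and reverse-bump: 7 enters row 1 and ejects 3. So w(6) = 3. P is now [[1, 7], [2], [5], [6]].
Step i=5: Q has 5 at row 4, column 1; remove 6 from row 4 of P and reverse-bump: 6 enters row 3 and ejects 5; 5 enters row 2 and ejects 2; 2 enters row 1 and ejects 1. So w(5) = 1. P is now [[2, 7], [5], [6]].
Step i=4: Q has 4 at row 3, column 1; remove 6 from row 3 of P and reverse-bump: 6 enters row 2 and ejects 5; 5 enters row 1 and ejects 2. So w(4) = 2. P is now [[5, 7], [6]].
Step i=3: Q has 3 at row 2, column 1; remove 6 from row 2 of P and reverse-bump: 6 enters row 1 and ejects 5. So w(3) = 5. P is now [[6, 7]].
Step i=2: Q has 2 at row 1, column 2; remove that cell from P, ejecting 7. So w(2) = 7. P is now [[6]].
Step i=1: Q has 1 at row 1, column 1; remove that cell from P, ejecting 6. So w(1) = 6. P is now [].

So w = 6 7 5 2 1 3 8 4.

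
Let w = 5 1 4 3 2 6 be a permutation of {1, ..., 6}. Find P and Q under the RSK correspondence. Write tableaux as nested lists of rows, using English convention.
Insert each entry of the permutation into P by Schensted row insertion, recording in Q the position of each new cell.

Insert 5: appended to row 1. P = [[5]].
Insert 1: 1 bumps 5 from row 1; 5 starts row 2. P = [[1], [5]].
Insert 4: appended to row 1. P = [[1, 4], [5]].
Insert 3: 3 bumps 4 from row 1; 4 bumps 5 from row 2; 5 starts row 3. P = [[1, 3], [4], [5]].
Insert 2: 2 bumps 3 from row 1; 3 bumps 4 from row 2; 4 bumps 5 from row 3; 5 starts row 4. P = [[1, 2], [3], [4], [5]].
Insert 6: appended to row 1. P = [[1, 2, 6], [3], [4], [5]].

So P = [[1, 2, 6], [3], [4], [5]], Q = [[1, 3, 6], [2], [4], [5]].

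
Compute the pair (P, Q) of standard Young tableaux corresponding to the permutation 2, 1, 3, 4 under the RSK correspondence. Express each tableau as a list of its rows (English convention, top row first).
Insert each entry of the permutation into P by Schensted row insertion, recording in Q the position of each new cell.

Insert 2: appended to row 1. P = [[2]].
Insert 1: 1 bumps 2 from row 1; 2 starts row 2. P = [[1], [2]].
Insert 3: appended to row 1. P = [[1, 3], [2]].
Insert 4: appended to row 1. P = [[1, 3, 4], [2]].

So P = [[1, 3, 4], [2]], Q = [[1, 3, 4], [2]].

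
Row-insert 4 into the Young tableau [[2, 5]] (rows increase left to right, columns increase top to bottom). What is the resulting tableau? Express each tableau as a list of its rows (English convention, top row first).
[[2, 4], [5]]

In row 1, 4 replaces 5 (the leftmost entry greater than 4); 5 is bumped to row 2. 5 starts a new row 2. The new tableau is [[2, 4], [5]].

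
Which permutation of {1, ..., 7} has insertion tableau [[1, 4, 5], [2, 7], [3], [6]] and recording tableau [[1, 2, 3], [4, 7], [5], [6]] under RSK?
3 6 7 4 2 1 5

Reverse the RSK construction: for i from n down to 1, find the cell of Q containing i, remove the entry at that cell from P, and reverse-bump it up through P; the value ejected from row 1 is w(i).

Step i=7: Q has 7 at row 2, column 2; remove 7 from row 2 of P and reverse-bump: 7 enters row 1 and ejects 5. So w(7) = 5. P is now [[1, 4, 7], [2], [3], [6]].
Step i=6: Q has 6 at row 4, column 1; remove 6 from row 4 of P and reverse-bump: 6 enters row 3 and ejects 3; 3 enters row 2 and ejects 2; 2 enters row 1 and ejects 1. So w(6) = 1. P is now [[2, 4, 7], [3], [6]].
Step i=5: Q has 5 at row 3, column 1; remove 6 from row 3 of P and reverse-bump: 6 enters row 2 and ejects 3; 3 enters row 1 and ejects 2. So w(5) = 2. P is now [[3, 4, 7], [6]].
Step i=4: Q has 4 at row 2, column 1; remove 6 from row 2 of P and reverse-bump: 6 enters row 1 and ejects 4. So w(4) = 4. P is now [[3, 6, 7]].
Step i=3: Q has 3 at row 1, column 3; remove that cell from P, ejecting 7. So w(3) = 7. P is now [[3, 6]].
Step i=2: Q has 2 at row 1, column 2; remove that cell from P, ejecting 6. So w(2) = 6. P is now [[3]].
Step i=1: Q has 1 at row 1, column 1; remove that cell from P, ejecting 3. So w(1) = 3. P is now [].

So w = 3 6 7 4 2 1 5.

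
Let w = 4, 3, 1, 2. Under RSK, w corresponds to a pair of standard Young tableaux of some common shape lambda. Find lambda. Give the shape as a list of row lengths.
Row-insert each entry into an empty tableau.

After inserting 4: P = [[4]].
After inserting 3: P = [[3], [4]].
After inserting 1: P = [[1], [3], [4]].
After inserting 2: P = [[1, 2], [3], [4]].

The final insertion tableau P = [[1, 2], [3], [4]] has shape [2, 1, 1].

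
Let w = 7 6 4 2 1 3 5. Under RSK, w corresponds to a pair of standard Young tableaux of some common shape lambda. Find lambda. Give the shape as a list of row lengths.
Row-insert each entry into an empty tableau.

After inserting 7: P = [[7]].
After inserting 6: P = [[6], [7]].
After inserting 4: P = [[4], [6], [7]].
After inserting 2: P = [[2], [4], [6], [7]].
After inserting 1: P = [[1], [2], [4], [6], [7]].
After inserting 3: P = [[1, 3], [2], [4], [6], [7]].
After inserting 5: P = [[1, 3, 5], [2], [4], [6], [7]].

The final insertion tableau P = [[1, 3, 5], [2], [4], [6], [7]] has shape [3, 1, 1, 1, 1].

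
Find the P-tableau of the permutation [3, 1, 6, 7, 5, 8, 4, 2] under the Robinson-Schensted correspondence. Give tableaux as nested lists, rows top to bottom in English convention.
P = [[1, 2, 7, 8], [3, 4], [5], [6]]

Insert 3: appended to row 1. P = [[3]].
Insert 1: 1 bumps 3 from row 1; 3 starts row 2. P = [[1], [3]].
Insert 6: appended to row 1. P = [[1, 6], [3]].
Insert 7: appended to row 1. P = [[1, 6, 7], [3]].
Insert 5: 5 bumps 6 from row 1; 6 appends to row 2. P = [[1, 5, 7], [3, 6]].
Insert 8: appended to row 1. P = [[1, 5, 7, 8], [3, 6]].
Insert 4: 4 bumps 5 from row 1; 5 bumps 6 from row 2; 6 starts row 3. P = [[1, 4, 7, 8], [3, 5], [6]].
Insert 2: 2 bumps 4 from row 1; 4 bumps 5 from row 2; 5 bumps 6 from row 3; 6 starts row 4. P = [[1, 2, 7, 8], [3, 4], [5], [6]].

So P = [[1, 2, 7, 8], [3, 4], [5], [6]].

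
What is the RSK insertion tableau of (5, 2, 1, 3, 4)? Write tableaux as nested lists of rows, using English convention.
Insert 5: appended to row 1. P = [[5]].
Insert 2: 2 bumps 5 from row 1; 5 starts row 2. P = [[2], [5]].
Insert 1: 1 bumps 2 from row 1; 2 bumps 5 from row 2; 5 starts row 3. P = [[1], [2], [5]].
Insert 3: appended to row 1. P = [[1, 3], [2], [5]].
Insert 4: appended to row 1. P = [[1, 3, 4], [2], [5]].

So P = [[1, 3, 4], [2], [5]].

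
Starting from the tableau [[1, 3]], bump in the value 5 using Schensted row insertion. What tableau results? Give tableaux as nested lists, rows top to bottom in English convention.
[[1, 3, 5]]

5 is larger than every entry of row 1, so it is appended to row 1. The new tableau is [[1, 3, 5]].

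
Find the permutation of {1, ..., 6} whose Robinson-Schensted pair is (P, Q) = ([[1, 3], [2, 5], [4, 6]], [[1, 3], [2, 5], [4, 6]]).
Reverse the RSK construction: for i from n down to 1, find the cell of Q containing i, remove the entry at that cell from P, and reverse-bump it up through P; the value ejected from row 1 is w(i).

Step i=6: Q has 6 at row 3, column 2; remove 6 from row 3 of P and reverse-bump: 6 enters row 2 and ejects 5; 5 enters row 1 and ejects 3. So w(6) = 3. P is now [[1, 5], [2, 6], [4]].
Step i=5: Q has 5 at row 2, column 2; remove 6 from row 2 of P and reverse-bump: 6 enters row 1 and ejects 5. So w(5) = 5. P is now [[1, 6], [2], [4]].
Step i=4: Q has 4 at row 3, column 1; remove 4 from row 3 of P and reverse-bump: 4 enters row 2 and ejects 2; 2 enters row 1 and ejects 1. So w(4) = 1. P is now [[2, 6], [4]].
Step i=3: Q has 3 at row 1, column 2; remove that cell from P, ejecting 6. So w(3) = 6. P is now [[2], [4]].
Step i=2: Q has 2 at row 2, column 1; remove 4 from row 2 of P and reverse-bump: 4 enters row 1 and ejects 2. So w(2) = 2. P is now [[4]].
Step i=1: Q has 1 at row 1, column 1; remove that cell from P, ejecting 4. So w(1) = 4. P is now [].

So w = 4 2 6 1 5 3.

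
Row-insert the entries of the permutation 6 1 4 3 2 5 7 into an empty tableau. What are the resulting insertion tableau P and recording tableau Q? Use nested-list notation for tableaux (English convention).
Insert each entry of the permutation into P by Schensted row insertion, recording in Q the position of each new cell.

Insert 6: appended to row 1. P = [[6]].
Insert 1: 1 bumps 6 from row 1; 6 starts row 2. P = [[1], [6]].
Insert 4: appended to row 1. P = [[1, 4], [6]].
Insert 3: 3 bumps 4 from row 1; 4 bumps 6 from row 2; 6 starts row 3. P = [[1, 3], [4], [6]].
Insert 2: 2 bumps 3 from row 1; 3 bumps 4 from row 2; 4 bumps 6 from row 3; 6 starts row 4. P = [[1, 2], [3], [4], [6]].
Insert 5: appended to row 1. P = [[1, 2, 5], [3], [4], [6]].
Insert 7: appended to row 1. P = [[1, 2, 5, 7], [3], [4], [6]].

So P = [[1, 2, 5, 7], [3], [4], [6]], Q = [[1, 3, 6, 7], [2], [4], [5]].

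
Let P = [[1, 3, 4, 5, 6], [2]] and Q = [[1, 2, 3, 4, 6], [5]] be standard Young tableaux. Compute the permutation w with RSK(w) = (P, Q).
Reverse RSK: for i = n, n-1, ..., 1, locate i in Q, remove the corresponding corner cell from P, and reverse-bump its entry up through P; the value ejected from row 1 is w(i).

So w = 2 3 4 5 1 6.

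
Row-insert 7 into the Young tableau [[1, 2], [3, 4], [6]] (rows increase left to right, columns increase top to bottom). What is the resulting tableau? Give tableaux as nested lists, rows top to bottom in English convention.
[[1, 2, 7], [3, 4], [6]]

7 is larger than every entry of row 1, so it is appended to row 1. The new tableau is [[1, 2, 7], [3, 4], [6]].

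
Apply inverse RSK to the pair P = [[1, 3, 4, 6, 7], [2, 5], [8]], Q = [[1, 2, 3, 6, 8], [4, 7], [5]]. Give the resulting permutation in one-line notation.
Reverse the RSK construction: for i from n down to 1, find the cell of Q containing i, remove the entry at that cell from P, and reverse-bump it up through P; the value ejected from row 1 is w(i).

Step i=8: Q has 8 at row 1, column 5; remove that cell from P, ejecting 7. So w(8) = 7. P is now [[1, 3, 4, 6], [2, 5], [8]].
Step i=7: Q has 7 at row 2, column 2; remove 5 from row 2 of P and reverse-bump: 5 enters row 1 and ejects 4. So w(7) = 4. P is now [[1, 3, 5, 6], [2], [8]].
Step i=6: Q has 6 at row 1, column 4; remove that cell from P, ejecting 6. So w(6) = 6. P is now [[1, 3, 5], [2], [8]].
Step i=5: Q has 5 at row 3, column 1; remove 8 from row 3 of P and reverse-bump: 8 enters row 2 and ejects 2; 2 enters row 1 and ejects 1. So w(5) = 1. P is now [[2, 3, 5], [8]].
Step i=4: Q has 4 at row 2, column 1; remove 8 from row 2 of P and reverse-bump: 8 enters row 1 and ejects 5. So w(4) = 5. P is now [[2, 3, 8]].
Step i=3: Q has 3 at row 1, column 3; remove that cell from P, ejecting 8. So w(3) = 8. P is now [[2, 3]].
Step i=2: Q has 2 at row 1, column 2; remove that cell from P, ejecting 3. So w(2) = 3. P is now [[2]].
Step i=1: Q has 1 at row 1, column 1; remove that cell from P, ejecting 2. So w(1) = 2. P is now [].

So w = 2 3 8 5 1 6 4 7.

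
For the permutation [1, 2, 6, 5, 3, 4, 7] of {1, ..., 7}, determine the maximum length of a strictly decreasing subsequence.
3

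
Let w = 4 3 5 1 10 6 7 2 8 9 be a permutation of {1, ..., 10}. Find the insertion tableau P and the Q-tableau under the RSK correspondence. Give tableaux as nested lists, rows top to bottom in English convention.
Insert each entry of the permutation into P by Schensted row insertion, recording in Q the position of each new cell.

Insert 4: appended to row 1. P = [[4]], Q = [[1]].
Insert 3: 3 bumps 4 from row 1; 4 starts row 2. P = [[3], [4]], Q = [[1], [2]].
Insert 5: appended to row 1. P = [[3, 5], [4]], Q = [[1, 3], [2]].
Insert 1: 1 bumps 3 from row 1; 3 bumps 4 from row 2; 4 starts row 3. P = [[1, 5], [3], [4]], Q = [[1, 3], [2], [4]].
Insert 10: appended to row 1. P = [[1, 5, 10], [3], [4]], Q = [[1, 3, 5], [2], [4]].
Insert 6: 6 bumps 10 from row 1; 10 appends to row 2. P = [[1, 5, 6], [3, 10], [4]], Q = [[1, 3, 5], [2, 6], [4]].
Insert 7: appended to row 1. P = [[1, 5, 6, 7], [3, 10], [4]], Q = [[1, 3, 5, 7], [2, 6], [4]].
Insert 2: 2 bumps 5 from row 1; 5 bumps 10 from row 2; 10 appends to row 3. P = [[1, 2, 6, 7], [3, 5], [4, 10]], Q = [[1, 3, 5, 7], [2, 6], [4, 8]].
Insert 8: appended to row 1. P = [[1, 2, 6, 7, 8], [3, 5], [4, 10]], Q = [[1, 3, 5, 7, 9], [2, 6], [4, 8]].
Insert 9: appended to row 1. P = [[1, 2, 6, 7, 8, 9], [3, 5], [4, 10]], Q = [[1, 3, 5, 7, 9, 10], [2, 6], [4, 8]].

So P = [[1, 2, 6, 7, 8, 9], [3, 5], [4, 10]], Q = [[1, 3, 5, 7, 9, 10], [2, 6], [4, 8]].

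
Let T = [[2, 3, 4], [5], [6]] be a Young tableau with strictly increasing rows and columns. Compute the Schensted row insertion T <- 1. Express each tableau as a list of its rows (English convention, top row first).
[[1, 3, 4], [2], [5], [6]]

In row 1, 1 replaces 2 (the leftmost entry greater than 1); 2 is bumped to row 2. In row 2, 2 replaces 5 (the leftmost entry greater than 2); 5 is bumped to row 3. In row 3, 5 replaces 6 (the leftmost entry greater than 5); 6 is bumped to row 4. 6 starts a new row 4. The new tableau is [[1, 3, 4], [2], [5], [6]].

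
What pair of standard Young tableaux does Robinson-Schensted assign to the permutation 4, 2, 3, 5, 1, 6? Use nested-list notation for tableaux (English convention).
P = [[1, 3, 5, 6], [2], [4]], Q = [[1, 3, 4, 6], [2], [5]]

Insert each entry of the permutation into P by Schensted row insertion, recording in Q the position of each new cell.

After inserting 4: P = [[4]].
After inserting 2: P = [[2], [4]].
After inserting 3: P = [[2, 3], [4]].
After inserting 5: P = [[2, 3, 5], [4]].
After inserting 1: P = [[1, 3, 5], [2], [4]].
After inserting 6: P = [[1, 3, 5, 6], [2], [4]].

So P = [[1, 3, 5, 6], [2], [4]], Q = [[1, 3, 4, 6], [2], [5]].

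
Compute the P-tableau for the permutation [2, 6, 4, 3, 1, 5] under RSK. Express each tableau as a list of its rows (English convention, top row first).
P = [[1, 3, 5], [2], [4], [6]]

After inserting 2: P = [[2]].
After inserting 6: P = [[2, 6]].
After inserting 4: P = [[2, 4], [6]].
After inserting 3: P = [[2, 3], [4], [6]].
After inserting 1: P = [[1, 3], [2], [4], [6]].
After inserting 5: P = [[1, 3, 5], [2], [4], [6]].

So P = [[1, 3, 5], [2], [4], [6]].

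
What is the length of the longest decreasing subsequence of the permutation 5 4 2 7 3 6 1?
4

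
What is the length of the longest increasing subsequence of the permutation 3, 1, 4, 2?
2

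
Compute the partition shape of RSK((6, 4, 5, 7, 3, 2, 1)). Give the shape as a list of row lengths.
[3, 1, 1, 1, 1]

Row-insert each entry into an empty tableau.

After inserting 6: P = [[6]].
After inserting 4: P = [[4], [6]].
After inserting 5: P = [[4, 5], [6]].
After inserting 7: P = [[4, 5, 7], [6]].
After inserting 3: P = [[3, 5, 7], [4], [6]].
After inserting 2: P = [[2, 5, 7], [3], [4], [6]].
After inserting 1: P = [[1, 5, 7], [2], [3], [4], [6]].

The final insertion tableau P = [[1, 5, 7], [2], [3], [4], [6]] has shape [3, 1, 1, 1, 1].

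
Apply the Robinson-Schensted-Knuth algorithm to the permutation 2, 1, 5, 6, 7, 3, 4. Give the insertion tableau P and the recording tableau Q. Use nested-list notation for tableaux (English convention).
P = [[1, 3, 4, 7], [2, 5, 6]], Q = [[1, 3, 4, 5], [2, 6, 7]]

Insert each entry of the permutation into P by Schensted row insertion, recording in Q the position of each new cell.

Insert 2: appended to row 1. P = [[2]], Q = [[1]].
Insert 1: 1 bumps 2 from row 1; 2 starts row 2. P = [[1], [2]], Q = [[1], [2]].
Insert 5: appended to row 1. P = [[1, 5], [2]], Q = [[1, 3], [2]].
Insert 6: appended to row 1. P = [[1, 5, 6], [2]], Q = [[1, 3, 4], [2]].
Insert 7: appended to row 1. P = [[1, 5, 6, 7], [2]], Q = [[1, 3, 4, 5], [2]].
Insert 3: 3 bumps 5 from row 1; 5 appends to row 2. P = [[1, 3, 6, 7], [2, 5]], Q = [[1, 3, 4, 5], [2, 6]].
Insert 4: 4 bumps 6 from row 1; 6 appends to row 2. P = [[1, 3, 4, 7], [2, 5, 6]], Q = [[1, 3, 4, 5], [2, 6, 7]].

So P = [[1, 3, 4, 7], [2, 5, 6]], Q = [[1, 3, 4, 5], [2, 6, 7]].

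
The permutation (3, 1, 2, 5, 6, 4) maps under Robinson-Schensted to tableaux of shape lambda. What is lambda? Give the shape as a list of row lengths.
[4, 2]

Row-insert each entry into an empty tableau.

After inserting 3: P = [[3]].
After inserting 1: P = [[1], [3]].
After inserting 2: P = [[1, 2], [3]].
After inserting 5: P = [[1, 2, 5], [3]].
After inserting 6: P = [[1, 2, 5, 6], [3]].
After inserting 4: P = [[1, 2, 4, 6], [3, 5]].

The final insertion tableau P = [[1, 2, 4, 6], [3, 5]] has shape [4, 2].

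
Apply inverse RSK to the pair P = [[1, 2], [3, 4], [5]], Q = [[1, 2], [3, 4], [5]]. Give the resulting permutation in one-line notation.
Reverse RSK: for i = n, n-1, ..., 1, locate i in Q, remove the corresponding corner cell from P, and reverse-bump its entry up through P; the value ejected from row 1 is w(i).

So w = 3 5 1 4 2.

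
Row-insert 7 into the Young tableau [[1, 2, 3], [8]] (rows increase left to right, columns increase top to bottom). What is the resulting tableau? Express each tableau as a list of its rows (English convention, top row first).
[[1, 2, 3, 7], [8]]

7 is larger than every entry of row 1, so it is appended to row 1. The new tableau is [[1, 2, 3, 7], [8]].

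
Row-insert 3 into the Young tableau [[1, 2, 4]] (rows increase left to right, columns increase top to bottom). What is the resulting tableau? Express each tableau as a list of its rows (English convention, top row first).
In row 1, 3 replaces 4 (the leftmost entry greater than 3); 4 is bumped to row 2. 4 starts a new row 2. The new tableau is [[1, 2, 3], [4]].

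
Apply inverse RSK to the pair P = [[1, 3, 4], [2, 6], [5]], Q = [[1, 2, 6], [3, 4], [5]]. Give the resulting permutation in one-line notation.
5 6 2 3 1 4

Reverse the RSK construction: for i from n down to 1, find the cell of Q containing i, remove the entry at that cell from P, and reverse-bump it up through P; the value ejected from row 1 is w(i).

Step i=6: Q has 6 at row 1, column 3; remove that cell from P, ejecting 4. So w(6) = 4. P is now [[1, 3], [2, 6], [5]].
Step i=5: Q has 5 at row 3, column 1; remove 5 from row 3 of P and reverse-bump: 5 enters row 2 and ejects 2; 2 enters row 1 and ejects 1. So w(5) = 1. P is now [[2, 3], [5, 6]].
Step i=4: Q has 4 at row 2, column 2; remove 6 from row 2 of P and reverse-bump: 6 enters row 1 and ejects 3. So w(4) = 3. P is now [[2, 6], [5]].
Step i=3: Q has 3 at row 2, column 1; remove 5 from row 2 of P and reverse-bump: 5 enters row 1 and ejects 2. So w(3) = 2. P is now [[5, 6]].
Step i=2: Q has 2 at row 1, column 2; remove that cell from P, ejecting 6. So w(2) = 6. P is now [[5]].
Step i=1: Q has 1 at row 1, column 1; remove that cell from P, ejecting 5. So w(1) = 5. P is now [].

So w = 5 6 2 3 1 4.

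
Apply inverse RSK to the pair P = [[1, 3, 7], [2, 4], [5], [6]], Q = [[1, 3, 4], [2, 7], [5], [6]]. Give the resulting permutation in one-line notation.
Reverse RSK: for i = n, n-1, ..., 1, locate i in Q, remove the corresponding corner cell from P, and reverse-bump its entry up through P; the value ejected from row 1 is w(i).

So w = 6 2 5 7 4 1 3.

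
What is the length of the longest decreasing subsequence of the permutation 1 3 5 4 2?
3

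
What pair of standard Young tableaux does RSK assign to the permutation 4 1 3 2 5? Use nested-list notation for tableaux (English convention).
P = [[1, 2, 5], [3], [4]], Q = [[1, 3, 5], [2], [4]]

Insert each entry of the permutation into P by Schensted row insertion, recording in Q the position of each new cell.

Insert 4: appended to row 1. P = [[4]].
Insert 1: 1 bumps 4 from row 1; 4 starts row 2. P = [[1], [4]].
Insert 3: appended to row 1. P = [[1, 3], [4]].
Insert 2: 2 bumps 3 from row 1; 3 bumps 4 from row 2; 4 starts row 3. P = [[1, 2], [3], [4]].
Insert 5: appended to row 1. P = [[1, 2, 5], [3], [4]].

So P = [[1, 2, 5], [3], [4]], Q = [[1, 3, 5], [2], [4]].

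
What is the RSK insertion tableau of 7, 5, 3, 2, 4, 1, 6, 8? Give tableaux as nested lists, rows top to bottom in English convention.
P = [[1, 4, 6, 8], [2], [3], [5], [7]]

Insert 7: appended to row 1. P = [[7]].
Insert 5: 5 bumps 7 from row 1; 7 starts row 2. P = [[5], [7]].
Insert 3: 3 bumps 5 from row 1; 5 bumps 7 from row 2; 7 starts row 3. P = [[3], [5], [7]].
Insert 2: 2 bumps 3 from row 1; 3 bumps 5 from row 2; 5 bumps 7 from row 3; 7 starts row 4. P = [[2], [3], [5], [7]].
Insert 4: appended to row 1. P = [[2, 4], [3], [5], [7]].
Insert 1: 1 bumps 2 from row 1; 2 bumps 3 from row 2; 3 bumps 5 from row 3; 5 bumps 7 from row 4; 7 starts row 5. P = [[1, 4], [2], [3], [5], [7]].
Insert 6: appended to row 1. P = [[1, 4, 6], [2], [3], [5], [7]].
Insert 8: appended to row 1. P = [[1, 4, 6, 8], [2], [3], [5], [7]].

So P = [[1, 4, 6, 8], [2], [3], [5], [7]].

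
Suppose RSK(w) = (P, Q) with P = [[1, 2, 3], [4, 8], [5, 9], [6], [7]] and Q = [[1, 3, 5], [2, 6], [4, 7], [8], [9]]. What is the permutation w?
7 1 6 2 9 8 5 4 3

Reverse the RSK construction: for i from n down to 1, find the cell of Q containing i, remove the entry at that cell from P, and reverse-bump it up through P; the value ejected from row 1 is w(i).

Step i=9: Q has 9 at row 5, column 1; remove 7 from row 5 of P and reverse-bump: 7 enters row 4 and ejects 6; 6 enters row 3 and ejects 5; 5 enters row 2 and ejects 4; 4 enters row 1 and ejects 3. So w(9) = 3. P is now [[1, 2, 4], [5, 8], [6, 9], [7]].
Step i=8: Q has 8 at row 4, column 1; remove 7 from row 4 of P and reverse-bump: 7 enters row 3 and ejects 6; 6 enters row 2 and ejects 5; 5 enters row 1 and ejects 4. So w(8) = 4. P is now [[1, 2, 5], [6, 8], [7, 9]].
Step i=7: Q has 7 at row 3, column 2; remove 9 from row 3 of P and reverse-bump: 9 enters row 2 and ejects 8; 8 enters row 1 and ejects 5. So w(7) = 5. P is now [[1, 2, 8], [6, 9], [7]].
Step i=6: Q has 6 at row 2, column 2; remove 9 from row 2 of P and reverse-bump: 9 enters row 1 and ejects 8. So w(6) = 8. P is now [[1, 2, 9], [6], [7]].
Step i=5: Q has 5 at row 1, column 3; remove that cell from P, ejecting 9. So w(5) = 9. P is now [[1, 2], [6], [7]].
Step i=4: Q has 4 at row 3, column 1; remove 7 from row 3 of P and reverse-bump: 7 enters row 2 and ejects 6; 6 enters row 1 and ejects 2. So w(4) = 2. P is now [[1, 6], [7]].
Step i=3: Q has 3 at row 1, column 2; remove that cell from P, ejecting 6. So w(3) = 6. P is now [[1], [7]].
Step i=2: Q has 2 at row 2, column 1; remove 7 from row 2 of P and reverse-bump: 7 enters row 1 and ejects 1. So w(2) = 1. P is now [[7]].
Step i=1: Q has 1 at row 1, column 1; remove that cell from P, ejecting 7. So w(1) = 7. P is now [].

So w = 7 1 6 2 9 8 5 4 3.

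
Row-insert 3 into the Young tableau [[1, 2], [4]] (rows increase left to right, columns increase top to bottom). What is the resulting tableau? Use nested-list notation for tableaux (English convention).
[[1, 2, 3], [4]]

3 is larger than every entry of row 1, so it is appended to row 1. The new tableau is [[1, 2, 3], [4]].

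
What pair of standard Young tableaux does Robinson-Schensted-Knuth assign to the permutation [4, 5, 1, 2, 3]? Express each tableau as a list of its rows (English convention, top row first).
P = [[1, 2, 3], [4, 5]], Q = [[1, 2, 5], [3, 4]]

Insert each entry of the permutation into P by Schensted row insertion, recording in Q the position of each new cell.

Insert 4: appended to row 1. P = [[4]].
Insert 5: appended to row 1. P = [[4, 5]].
Insert 1: 1 bumps 4 from row 1; 4 starts row 2. P = [[1, 5], [4]].
Insert 2: 2 bumps 5 from row 1; 5 appends to row 2. P = [[1, 2], [4, 5]].
Insert 3: appended to row 1. P = [[1, 2, 3], [4, 5]].

So P = [[1, 2, 3], [4, 5]], Q = [[1, 2, 5], [3, 4]].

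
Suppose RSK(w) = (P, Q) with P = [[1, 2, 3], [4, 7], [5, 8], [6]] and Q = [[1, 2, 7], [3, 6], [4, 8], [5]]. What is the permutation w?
Reverse the RSK construction: for i from n down to 1, find the cell of Q containing i, remove the entry at that cell from P, and reverse-bump it up through P; the value ejected from row 1 is w(i).

Step i=8: Q has 8 at row 3, column 2; remove 8 from row 3 of P and reverse-bump: 8 enters row 2 and ejects 7; 7 enters row 1 and ejects 3. So w(8) = 3. P is now [[1, 2, 7], [4, 8], [5], [6]].
Step i=7: Q has 7 at row 1, column 3; remove that cell from P, ejecting 7. So w(7) = 7. P is now [[1, 2], [4, 8], [5], [6]].
Step i=6: Q has 6 at row 2, column 2; remove 8 from row 2 of P and reverse-bump: 8 enters row 1 and ejects 2. So w(6) = 2. P is now [[1, 8], [4], [5], [6]].
Step i=5: Q has 5 at row 4, column 1; remove 6 from row 4 of P and reverse-bump: 6 enters row 3 and ejects 5; 5 enters row 2 and ejects 4; 4 enters row 1 and ejects 1. So w(5) = 1. P is now [[4, 8], [5], [6]].
Step i=4: Q has 4 at row 3, column 1; remove 6 from row 3 of P and reverse-bump: 6 enters row 2 and ejects 5; 5 enters row 1 and ejects 4. So w(4) = 4. P is now [[5, 8], [6]].
Step i=3: Q has 3 at row 2, column 1; remove 6 from row 2 of P and reverse-bump: 6 enters row 1 and ejects 5. So w(3) = 5. P is now [[6, 8]].
Step i=2: Q has 2 at row 1, column 2; remove that cell from P, ejecting 8. So w(2) = 8. P is now [[6]].
Step i=1: Q has 1 at row 1, column 1; remove that cell from P, ejecting 6. So w(1) = 6. P is now [].

So w = 6 8 5 4 1 2 7 3.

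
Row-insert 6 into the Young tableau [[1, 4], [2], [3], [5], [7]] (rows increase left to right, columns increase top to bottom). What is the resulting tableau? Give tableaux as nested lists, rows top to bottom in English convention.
6 is larger than every entry of row 1, so it is appended to row 1. The new tableau is [[1, 4, 6], [2], [3], [5], [7]].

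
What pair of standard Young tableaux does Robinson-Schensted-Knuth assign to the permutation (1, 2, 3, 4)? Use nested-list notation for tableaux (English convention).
P = [[1, 2, 3, 4]], Q = [[1, 2, 3, 4]]

Insert each entry of the permutation into P by Schensted row insertion, recording in Q the position of each new cell.

Insert 1: appended to row 1. P = [[1]].
Insert 2: appended to row 1. P = [[1, 2]].
Insert 3: appended to row 1. P = [[1, 2, 3]].
Insert 4: appended to row 1. P = [[1, 2, 3, 4]].

So P = [[1, 2, 3, 4]], Q = [[1, 2, 3, 4]].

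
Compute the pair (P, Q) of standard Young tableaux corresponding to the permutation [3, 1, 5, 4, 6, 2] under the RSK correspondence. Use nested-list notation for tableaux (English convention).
P = [[1, 2, 6], [3, 4], [5]], Q = [[1, 3, 5], [2, 4], [6]]

Insert each entry of the permutation into P by Schensted row insertion, recording in Q the position of each new cell.

After inserting 3: P = [[3]].
After inserting 1: P = [[1], [3]].
After inserting 5: P = [[1, 5], [3]].
After inserting 4: P = [[1, 4], [3, 5]].
After inserting 6: P = [[1, 4, 6], [3, 5]].
After inserting 2: P = [[1, 2, 6], [3, 4], [5]].

So P = [[1, 2, 6], [3, 4], [5]], Q = [[1, 3, 5], [2, 4], [6]].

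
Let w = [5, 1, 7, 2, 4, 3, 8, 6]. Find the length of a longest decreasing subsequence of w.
3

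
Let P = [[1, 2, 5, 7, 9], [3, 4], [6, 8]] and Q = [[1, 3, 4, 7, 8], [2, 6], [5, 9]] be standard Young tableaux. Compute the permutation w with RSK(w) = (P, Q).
6 3 4 8 1 5 7 9 2

Reverse the RSK construction: for i from n down to 1, find the cell of Q containing i, remove the entry at that cell from P, and reverse-bump it up through P; the value ejected from row 1 is w(i).

Step i=9: Q has 9 at row 3, column 2; remove 8 from row 3 of P and reverse-bump: 8 enters row 2 and ejects 4; 4 enters row 1 and ejects 2. So w(9) = 2. P is now [[1, 4, 5, 7, 9], [3, 8], [6]].
Step i=8: Q has 8 at row 1, column 5; remove that cell from P, ejecting 9. So w(8) = 9. P is now [[1, 4, 5, 7], [3, 8], [6]].
Step i=7: Q has 7 at row 1, column 4; remove that cell from P, ejecting 7. So w(7) = 7. P is now [[1, 4, 5], [3, 8], [6]].
Step i=6: Q has 6 at row 2, column 2; remove 8 from row 2 of P and reverse-bump: 8 enters row 1 and ejects 5. So w(6) = 5. P is now [[1, 4, 8], [3], [6]].
Step i=5: Q has 5 at row 3, column 1; remove 6 from row 3 of P and reverse-bump: 6 enters row 2 and ejects 3; 3 enters row 1 and ejects 1. So w(5) = 1. P is now [[3, 4, 8], [6]].
Step i=4: Q has 4 at row 1, column 3; remove that cell from P, ejecting 8. So w(4) = 8. P is now [[3, 4], [6]].
Step i=3: Q has 3 at row 1, column 2; remove that cell from P, ejecting 4. So w(3) = 4. P is now [[3], [6]].
Step i=2: Q has 2 at row 2, column 1; remove 6 from row 2 of P and reverse-bump: 6 enters row 1 and ejects 3. So w(2) = 3. P is now [[6]].
Step i=1: Q has 1 at row 1, column 1; remove that cell from P, ejecting 6. So w(1) = 6. P is now [].

So w = 6 3 4 8 1 5 7 9 2.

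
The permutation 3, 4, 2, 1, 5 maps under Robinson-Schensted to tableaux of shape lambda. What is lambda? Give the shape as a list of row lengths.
Row-insert each entry into an empty tableau.

After inserting 3: P = [[3]].
After inserting 4: P = [[3, 4]].
After inserting 2: P = [[2, 4], [3]].
After inserting 1: P = [[1, 4], [2], [3]].
After inserting 5: P = [[1, 4, 5], [2], [3]].

The final insertion tableau P = [[1, 4, 5], [2], [3]] has shape [3, 1, 1].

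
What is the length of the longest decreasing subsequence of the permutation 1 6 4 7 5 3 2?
4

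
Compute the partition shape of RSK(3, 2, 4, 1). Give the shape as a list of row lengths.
RSK row insertion gives P = [[1, 4], [2], [3]], which has shape [2, 1, 1].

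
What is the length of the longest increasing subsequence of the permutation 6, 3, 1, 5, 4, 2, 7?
3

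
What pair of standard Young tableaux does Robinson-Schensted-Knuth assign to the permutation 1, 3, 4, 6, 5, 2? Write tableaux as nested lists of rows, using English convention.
Insert each entry of the permutation into P by Schensted row insertion, recording in Q the position of each new cell.

Insert 1: appended to row 1. P = [[1]], Q = [[1]].
Insert 3: appended to row 1. P = [[1, 3]], Q = [[1, 2]].
Insert 4: appended to row 1. P = [[1, 3, 4]], Q = [[1, 2, 3]].
Insert 6: appended to row 1. P = [[1, 3, 4, 6]], Q = [[1, 2, 3, 4]].
Insert 5: 5 bumps 6 from row 1; 6 starts row 2. P = [[1, 3, 4, 5], [6]], Q = [[1, 2, 3, 4], [5]].
Insert 2: 2 bumps 3 from row 1; 3 bumps 6 from row 2; 6 starts row 3. P = [[1, 2, 4, 5], [3], [6]], Q = [[1, 2, 3, 4], [5], [6]].

So P = [[1, 2, 4, 5], [3], [6]], Q = [[1, 2, 3, 4], [5], [6]].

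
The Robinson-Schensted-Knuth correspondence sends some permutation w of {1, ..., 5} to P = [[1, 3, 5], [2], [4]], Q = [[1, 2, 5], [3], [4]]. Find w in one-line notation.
Reverse the RSK construction: for i from n down to 1, find the cell of Q containing i, remove the entry at that cell from P, and reverse-bump it up through P; the value ejected from row 1 is w(i).

Step i=5: Q has 5 at row 1, column 3; remove that cell from P, ejecting 5. So w(5) = 5. P is now [[1, 3], [2], [4]].
Step i=4: Q has 4 at row 3, column 1; remove 4 from row 3 of P and reverse-bump: 4 enters row 2 and ejects 2; 2 enters row 1 and ejects 1. So w(4) = 1. P is now [[2, 3], [4]].
Step i=3: Q has 3 at row 2, column 1; remove 4 from row 2 of P and reverse-bump: 4 enters row 1 and ejects 3. So w(3) = 3. P is now [[2, 4]].
Step i=2: Q has 2 at row 1, column 2; remove that cell from P, ejecting 4. So w(2) = 4. P is now [[2]].
Step i=1: Q has 1 at row 1, column 1; remove that cell from P, ejecting 2. So w(1) = 2. P is now [].

So w = 2 4 3 1 5.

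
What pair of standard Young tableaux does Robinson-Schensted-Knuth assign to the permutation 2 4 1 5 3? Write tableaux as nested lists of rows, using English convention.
P = [[1, 3, 5], [2, 4]], Q = [[1, 2, 4], [3, 5]]

Insert each entry of the permutation into P by Schensted row insertion, recording in Q the position of each new cell.

Insert 2: appended to row 1. P = [[2]], Q = [[1]].
Insert 4: appended to row 1. P = [[2, 4]], Q = [[1, 2]].
Insert 1: 1 bumps 2 from row 1; 2 starts row 2. P = [[1, 4], [2]], Q = [[1, 2], [3]].
Insert 5: appended to row 1. P = [[1, 4, 5], [2]], Q = [[1, 2, 4], [3]].
Insert 3: 3 bumps 4 from row 1; 4 appends to row 2. P = [[1, 3, 5], [2, 4]], Q = [[1, 2, 4], [3, 5]].

So P = [[1, 3, 5], [2, 4]], Q = [[1, 2, 4], [3, 5]].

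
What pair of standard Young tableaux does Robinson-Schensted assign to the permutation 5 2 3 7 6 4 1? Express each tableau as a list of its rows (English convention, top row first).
P = [[1, 3, 4], [2, 6], [5], [7]], Q = [[1, 3, 4], [2, 5], [6], [7]]

Insert each entry of the permutation into P by Schensted row insertion, recording in Q the position of each new cell.

After inserting 5: P = [[5]].
After inserting 2: P = [[2], [5]].
After inserting 3: P = [[2, 3], [5]].
After inserting 7: P = [[2, 3, 7], [5]].
After inserting 6: P = [[2, 3, 6], [5, 7]].
After inserting 4: P = [[2, 3, 4], [5, 6], [7]].
After inserting 1: P = [[1, 3, 4], [2, 6], [5], [7]].

So P = [[1, 3, 4], [2, 6], [5], [7]], Q = [[1, 3, 4], [2, 5], [6], [7]].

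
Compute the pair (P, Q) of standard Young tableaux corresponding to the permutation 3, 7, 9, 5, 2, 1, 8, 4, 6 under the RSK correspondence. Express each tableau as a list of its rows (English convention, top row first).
Insert each entry of the permutation into P by Schensted row insertion, recording in Q the position of each new cell.

After inserting 3: P = [[3]].
After inserting 7: P = [[3, 7]].
After inserting 9: P = [[3, 7, 9]].
After inserting 5: P = [[3, 5, 9], [7]].
After inserting 2: P = [[2, 5, 9], [3], [7]].
After inserting 1: P = [[1, 5, 9], [2], [3], [7]].
After inserting 8: P = [[1, 5, 8], [2, 9], [3], [7]].
After inserting 4: P = [[1, 4, 8], [2, 5], [3, 9], [7]].
After inserting 6: P = [[1, 4, 6], [2, 5, 8], [3, 9], [7]].

So P = [[1, 4, 6], [2, 5, 8], [3, 9], [7]], Q = [[1, 2, 3], [4, 7, 9], [5, 8], [6]].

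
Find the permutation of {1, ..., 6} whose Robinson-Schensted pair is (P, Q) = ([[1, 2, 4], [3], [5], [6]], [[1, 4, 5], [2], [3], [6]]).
6 5 1 3 4 2

Reverse the RSK construction: for i from n down to 1, find the cell of Q containing i, remove the entry at that cell from P, and reverse-bump it up through P; the value ejected from row 1 is w(i).

Step i=6: Q has 6 at row 4, column 1; remove 6 from row 4 of P and reverse-bump: 6 enters row 3 and ejects 5; 5 enters row 2 and ejects 3; 3 enters row 1 and ejects 2. So w(6) = 2. P is now [[1, 3, 4], [5], [6]].
Step i=5: Q has 5 at row 1, column 3; remove that cell from P, ejecting 4. So w(5) = 4. P is now [[1, 3], [5], [6]].
Step i=4: Q has 4 at row 1, column 2; remove that cell from P, ejecting 3. So w(4) = 3. P is now [[1], [5], [6]].
Step i=3: Q has 3 at row 3, column 1; remove 6 from row 3 of P and reverse-bump: 6 enters row 2 and ejects 5; 5 enters row 1 and ejects 1. So w(3) = 1. P is now [[5], [6]].
Step i=2: Q has 2 at row 2, column 1; remove 6 from row 2 of P and reverse-bump: 6 enters row 1 and ejects 5. So w(2) = 5. P is now [[6]].
Step i=1: Q has 1 at row 1, column 1; remove that cell from P, ejecting 6. So w(1) = 6. P is now [].

So w = 6 5 1 3 4 2.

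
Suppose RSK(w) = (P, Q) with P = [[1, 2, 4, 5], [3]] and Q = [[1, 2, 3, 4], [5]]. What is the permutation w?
Reverse the RSK construction: for i from n down to 1, find the cell of Q containing i, remove the entry at that cell from P, and reverse-bump it up through P; the value ejected from row 1 is w(i).

Step i=5: Q has 5 at row 2, column 1; remove 3 from row 2 of P and reverse-bump: 3 enters row 1 and ejects 2. So w(5) = 2. P is now [[1, 3, 4, 5]].
Step i=4: Q has 4 at row 1, column 4; remove that cell from P, ejecting 5. So w(4) = 5. P is now [[1, 3, 4]].
Step i=3: Q has 3 at row 1, column 3; remove that cell from P, ejecting 4. So w(3) = 4. P is now [[1, 3]].
Step i=2: Q has 2 at row 1, column 2; remove that cell from P, ejecting 3. So w(2) = 3. P is now [[1]].
Step i=1: Q has 1 at row 1, column 1; remove that cell from P, ejecting 1. So w(1) = 1. P is now [].

So w = 1 3 4 5 2.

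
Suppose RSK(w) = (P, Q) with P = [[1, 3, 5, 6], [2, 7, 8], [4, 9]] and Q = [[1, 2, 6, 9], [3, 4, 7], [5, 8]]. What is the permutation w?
4 7 2 3 1 9 8 5 6

Reverse the RSK construction: for i from n down to 1, find the cell of Q containing i, remove the entry at that cell from P, and reverse-bump it up through P; the value ejected from row 1 is w(i).

Step i=9: Q has 9 at row 1, column 4; remove that cell from P, ejecting 6. So w(9) = 6. P is now [[1, 3, 5], [2, 7, 8], [4, 9]].
Step i=8: Q has 8 at row 3, column 2; remove 9 from row 3 of P and reverse-bump: 9 enters row 2 and ejects 8; 8 enters row 1 and ejects 5. So w(8) = 5. P is now [[1, 3, 8], [2, 7, 9], [4]].
Step i=7: Q has 7 at row 2, column 3; remove 9 from row 2 of P and reverse-bump: 9 enters row 1 and ejects 8. So w(7) = 8. P is now [[1, 3, 9], [2, 7], [4]].
Step i=6: Q has 6 at row 1, column 3; remove that cell from P, ejecting 9. So w(6) = 9. P is now [[1, 3], [2, 7], [4]].
Step i=5: Q has 5 at row 3, column 1; remove 4 from row 3 of P and reverse-bump: 4 enters row 2 and ejects 2; 2 enters row 1 and ejects 1. So w(5) = 1. P is now [[2, 3], [4, 7]].
Step i=4: Q has 4 at row 2, column 2; remove 7 from row 2 of P and reverse-bump: 7 enters row 1 and ejects 3. So w(4) = 3. P is now [[2, 7], [4]].
Step i=3: Q has 3 at row 2, column 1; remove 4 from row 2 of P and reverse-bump: 4 enters row 1 and ejects 2. So w(3) = 2. P is now [[4, 7]].
Step i=2: Q has 2 at row 1, column 2; remove that cell from P, ejecting 7. So w(2) = 7. P is now [[4]].
Step i=1: Q has 1 at row 1, column 1; remove that cell from P, ejecting 4. So w(1) = 4. P is now [].

So w = 4 7 2 3 1 9 8 5 6.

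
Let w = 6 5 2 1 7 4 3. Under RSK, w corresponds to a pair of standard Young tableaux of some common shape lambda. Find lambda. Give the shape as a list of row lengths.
Row-insert each entry into an empty tableau.

After inserting 6: P = [[6]].
After inserting 5: P = [[5], [6]].
After inserting 2: P = [[2], [5], [6]].
After inserting 1: P = [[1], [2], [5], [6]].
After inserting 7: P = [[1, 7], [2], [5], [6]].
After inserting 4: P = [[1, 4], [2, 7], [5], [6]].
After inserting 3: P = [[1, 3], [2, 4], [5, 7], [6]].

The final insertion tableau P = [[1, 3], [2, 4], [5, 7], [6]] has shape [2, 2, 2, 1].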